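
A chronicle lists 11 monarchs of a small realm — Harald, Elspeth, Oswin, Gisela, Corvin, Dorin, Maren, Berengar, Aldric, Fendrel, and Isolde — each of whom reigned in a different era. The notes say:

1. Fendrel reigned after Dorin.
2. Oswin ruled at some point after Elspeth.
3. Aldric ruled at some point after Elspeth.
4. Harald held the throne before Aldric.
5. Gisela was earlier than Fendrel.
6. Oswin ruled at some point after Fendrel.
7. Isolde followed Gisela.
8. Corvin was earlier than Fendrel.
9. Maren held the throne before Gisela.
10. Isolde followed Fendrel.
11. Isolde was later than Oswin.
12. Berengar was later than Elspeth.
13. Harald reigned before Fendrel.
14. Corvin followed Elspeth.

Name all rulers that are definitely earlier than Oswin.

Directly stated before Oswin: Elspeth and Fendrel.
Corvin reaches Oswin via Corvin → Fendrel → Oswin.
Dorin reaches Oswin via Dorin → Fendrel → Oswin.
Gisela reaches Oswin via Gisela → Fendrel → Oswin.
Likewise Harald and Maren each reach Oswin by chaining the stated constraints.

Corvin, Dorin, Elspeth, Fendrel, Gisela, Harald, Maren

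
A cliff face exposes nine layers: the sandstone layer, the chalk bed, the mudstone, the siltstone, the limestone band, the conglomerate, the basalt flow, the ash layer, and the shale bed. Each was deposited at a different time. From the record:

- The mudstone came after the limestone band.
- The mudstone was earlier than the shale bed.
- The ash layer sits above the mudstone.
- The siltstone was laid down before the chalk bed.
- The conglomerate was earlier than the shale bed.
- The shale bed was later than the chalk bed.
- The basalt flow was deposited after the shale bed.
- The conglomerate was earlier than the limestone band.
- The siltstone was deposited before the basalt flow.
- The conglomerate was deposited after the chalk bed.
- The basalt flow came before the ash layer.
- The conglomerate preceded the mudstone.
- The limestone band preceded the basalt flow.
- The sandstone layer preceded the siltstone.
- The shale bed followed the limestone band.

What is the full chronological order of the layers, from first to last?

The constraints fix every adjacent pair, so only one ordering works:
the sandstone layer → the siltstone → the chalk bed → the conglomerate → the limestone band → the mudstone → the shale bed → the basalt flow → the ash layer.

the sandstone layer, the siltstone, the chalk bed, the conglomerate, the limestone band, the mudstone, the shale bed, the basalt flow, the ash layer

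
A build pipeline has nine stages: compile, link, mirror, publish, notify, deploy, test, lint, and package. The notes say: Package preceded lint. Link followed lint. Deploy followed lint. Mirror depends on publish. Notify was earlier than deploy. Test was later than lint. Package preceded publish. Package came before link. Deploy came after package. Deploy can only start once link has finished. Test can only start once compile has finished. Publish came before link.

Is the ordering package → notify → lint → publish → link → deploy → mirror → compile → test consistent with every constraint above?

Check each stated constraint against the proposed order — e.g. package is ahead of deploy; lint is ahead of test. Every pair is in the required order; nothing is violated.

yes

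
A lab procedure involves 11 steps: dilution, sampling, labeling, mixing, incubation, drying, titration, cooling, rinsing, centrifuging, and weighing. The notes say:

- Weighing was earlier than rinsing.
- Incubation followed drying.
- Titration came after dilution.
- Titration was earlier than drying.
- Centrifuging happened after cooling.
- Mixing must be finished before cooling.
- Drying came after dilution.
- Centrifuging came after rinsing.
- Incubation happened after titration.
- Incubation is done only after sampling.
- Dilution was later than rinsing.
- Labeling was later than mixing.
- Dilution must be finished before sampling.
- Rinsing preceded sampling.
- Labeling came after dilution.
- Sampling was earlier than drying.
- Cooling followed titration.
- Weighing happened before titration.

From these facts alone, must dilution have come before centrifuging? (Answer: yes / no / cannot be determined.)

Chain the constraints: dilution → titration → cooling → centrifuging. Each link is directly stated, so dilution comes before centrifuging.

yes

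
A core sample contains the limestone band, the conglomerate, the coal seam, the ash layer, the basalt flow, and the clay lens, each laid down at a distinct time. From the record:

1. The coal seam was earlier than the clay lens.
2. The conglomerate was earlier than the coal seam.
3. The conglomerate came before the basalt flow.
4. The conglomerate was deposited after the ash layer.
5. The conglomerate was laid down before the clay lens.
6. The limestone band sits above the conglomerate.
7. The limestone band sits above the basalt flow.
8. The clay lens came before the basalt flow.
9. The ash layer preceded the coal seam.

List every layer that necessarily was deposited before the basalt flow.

the ash layer, the clay lens, the coal seam, the conglomerate

Directly stated before the basalt flow: the clay lens and the conglomerate.
The ash layer reaches the basalt flow via the ash layer → the conglomerate → the basalt flow.
The coal seam reaches the basalt flow via the coal seam → the clay lens → the basalt flow.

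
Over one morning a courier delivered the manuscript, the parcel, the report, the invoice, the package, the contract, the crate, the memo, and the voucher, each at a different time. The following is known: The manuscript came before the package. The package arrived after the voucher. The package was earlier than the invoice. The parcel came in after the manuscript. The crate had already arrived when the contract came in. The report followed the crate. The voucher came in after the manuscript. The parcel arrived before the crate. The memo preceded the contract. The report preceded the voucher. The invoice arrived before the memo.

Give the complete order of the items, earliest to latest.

The constraints fix every adjacent pair, so only one ordering works:
the manuscript → the parcel → the crate → the report → the voucher → the package → the invoice → the memo → the contract.

the manuscript, the parcel, the crate, the report, the voucher, the package, the invoice, the memo, the contract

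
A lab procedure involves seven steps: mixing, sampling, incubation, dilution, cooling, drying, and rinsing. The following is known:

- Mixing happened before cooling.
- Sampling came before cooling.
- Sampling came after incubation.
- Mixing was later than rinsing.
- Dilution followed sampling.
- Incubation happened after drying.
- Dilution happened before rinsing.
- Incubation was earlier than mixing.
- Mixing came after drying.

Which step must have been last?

Every other step has a chain of constraints placing it before cooling, so cooling is last.

cooling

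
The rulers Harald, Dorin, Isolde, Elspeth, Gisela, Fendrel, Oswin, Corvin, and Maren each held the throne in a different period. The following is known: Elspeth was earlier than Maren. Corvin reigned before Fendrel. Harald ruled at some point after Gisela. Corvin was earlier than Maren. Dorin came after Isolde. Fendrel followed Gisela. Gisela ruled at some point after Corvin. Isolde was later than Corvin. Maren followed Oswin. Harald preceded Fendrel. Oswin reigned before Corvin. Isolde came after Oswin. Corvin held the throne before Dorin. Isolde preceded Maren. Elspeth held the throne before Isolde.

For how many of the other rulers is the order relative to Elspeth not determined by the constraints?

5

Forced after Elspeth: Dorin, Isolde, and Maren.
That leaves Corvin, Fendrel, Gisela, Harald, and Oswin with no forced order relative to Elspeth — 5.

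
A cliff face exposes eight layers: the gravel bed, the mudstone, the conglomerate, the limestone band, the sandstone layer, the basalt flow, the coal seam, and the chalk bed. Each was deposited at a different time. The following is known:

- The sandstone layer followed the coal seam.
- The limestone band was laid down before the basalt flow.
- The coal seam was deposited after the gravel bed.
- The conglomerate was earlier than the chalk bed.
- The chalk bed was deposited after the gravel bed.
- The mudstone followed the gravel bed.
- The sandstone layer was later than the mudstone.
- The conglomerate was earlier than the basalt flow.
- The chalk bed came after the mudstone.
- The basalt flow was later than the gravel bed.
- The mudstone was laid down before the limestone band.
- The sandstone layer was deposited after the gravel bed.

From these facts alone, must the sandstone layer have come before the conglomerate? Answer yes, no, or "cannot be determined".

No chain of stated constraints runs from the sandstone layer to the conglomerate, and none runs from the conglomerate to the sandstone layer either.
So the relative order of the sandstone layer and the conglomerate is not fixed by the given facts.

cannot be determined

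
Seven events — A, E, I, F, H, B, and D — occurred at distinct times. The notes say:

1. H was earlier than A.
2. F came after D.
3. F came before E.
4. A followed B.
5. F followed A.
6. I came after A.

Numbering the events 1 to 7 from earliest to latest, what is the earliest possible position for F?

A, B, D, and H must all come before F — 4 forced predecessors.
Nothing else is forced ahead of F, so its earliest slot is position 4 + 1 = 5.

5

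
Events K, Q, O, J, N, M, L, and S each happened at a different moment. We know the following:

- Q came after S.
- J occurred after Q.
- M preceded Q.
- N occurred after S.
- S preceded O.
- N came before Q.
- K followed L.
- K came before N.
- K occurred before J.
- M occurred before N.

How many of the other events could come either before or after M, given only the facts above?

4

Forced after M: J, N, and Q.
That leaves K, L, O, and S with no forced order relative to M — 4.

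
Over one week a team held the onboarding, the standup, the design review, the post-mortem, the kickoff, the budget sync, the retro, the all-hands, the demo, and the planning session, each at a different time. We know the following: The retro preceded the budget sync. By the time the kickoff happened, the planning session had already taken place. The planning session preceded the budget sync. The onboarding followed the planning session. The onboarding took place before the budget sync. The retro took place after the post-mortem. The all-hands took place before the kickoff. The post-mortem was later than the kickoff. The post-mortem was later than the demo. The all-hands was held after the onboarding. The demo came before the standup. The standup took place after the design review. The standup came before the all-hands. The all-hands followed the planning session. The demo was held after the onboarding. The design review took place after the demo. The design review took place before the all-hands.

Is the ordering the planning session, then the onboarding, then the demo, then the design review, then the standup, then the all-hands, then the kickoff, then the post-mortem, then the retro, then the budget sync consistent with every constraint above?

yes

Check each stated constraint against the proposed order — e.g. the onboarding is ahead of the budget sync; the planning session is ahead of the budget sync. Every pair is in the required order; nothing is violated.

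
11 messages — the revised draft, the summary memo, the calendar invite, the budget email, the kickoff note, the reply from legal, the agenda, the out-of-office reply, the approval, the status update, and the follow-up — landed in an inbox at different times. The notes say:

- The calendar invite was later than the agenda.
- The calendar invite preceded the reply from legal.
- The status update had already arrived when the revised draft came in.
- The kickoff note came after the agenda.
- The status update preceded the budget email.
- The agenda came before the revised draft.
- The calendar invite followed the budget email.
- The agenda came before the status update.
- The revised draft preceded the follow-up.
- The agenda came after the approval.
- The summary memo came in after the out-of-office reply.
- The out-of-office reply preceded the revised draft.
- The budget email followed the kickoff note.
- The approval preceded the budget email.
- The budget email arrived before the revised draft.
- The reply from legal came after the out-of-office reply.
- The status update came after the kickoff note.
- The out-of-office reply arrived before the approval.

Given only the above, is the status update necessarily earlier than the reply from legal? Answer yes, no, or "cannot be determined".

Chain the constraints: the status update → the budget email → the calendar invite → the reply from legal. Each link is directly stated, so the status update comes before the reply from legal.

yes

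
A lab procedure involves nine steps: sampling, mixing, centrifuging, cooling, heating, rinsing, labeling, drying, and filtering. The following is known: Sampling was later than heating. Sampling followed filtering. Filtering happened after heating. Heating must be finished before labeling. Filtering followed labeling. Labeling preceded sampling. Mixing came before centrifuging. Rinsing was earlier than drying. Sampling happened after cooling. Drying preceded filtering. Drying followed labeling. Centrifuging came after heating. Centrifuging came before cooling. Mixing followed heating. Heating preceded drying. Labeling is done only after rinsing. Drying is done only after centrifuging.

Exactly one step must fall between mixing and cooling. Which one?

Tracing the constraints gives mixing → centrifuging → cooling, so centrifuging sits after mixing and before cooling.
No other step is forced both after mixing and before cooling.

centrifuging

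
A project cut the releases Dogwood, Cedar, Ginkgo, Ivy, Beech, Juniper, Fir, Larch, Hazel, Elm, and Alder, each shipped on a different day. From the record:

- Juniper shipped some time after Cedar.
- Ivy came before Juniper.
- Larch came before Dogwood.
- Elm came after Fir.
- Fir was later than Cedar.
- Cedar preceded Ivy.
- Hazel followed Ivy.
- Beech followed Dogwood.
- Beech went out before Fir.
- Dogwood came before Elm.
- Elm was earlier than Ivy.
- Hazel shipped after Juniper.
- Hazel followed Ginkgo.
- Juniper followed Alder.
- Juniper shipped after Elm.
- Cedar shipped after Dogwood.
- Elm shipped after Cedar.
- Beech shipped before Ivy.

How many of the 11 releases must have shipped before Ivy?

6

Directly stated before Ivy: Beech, Cedar, and Elm.
Dogwood reaches Ivy via Dogwood → Elm → Ivy.
Fir reaches Ivy via Fir → Elm → Ivy.
Larch reaches Ivy via Larch → Dogwood → Elm → Ivy.
That's Beech, Cedar, Dogwood, Elm, Fir, and Larch — 6 in all.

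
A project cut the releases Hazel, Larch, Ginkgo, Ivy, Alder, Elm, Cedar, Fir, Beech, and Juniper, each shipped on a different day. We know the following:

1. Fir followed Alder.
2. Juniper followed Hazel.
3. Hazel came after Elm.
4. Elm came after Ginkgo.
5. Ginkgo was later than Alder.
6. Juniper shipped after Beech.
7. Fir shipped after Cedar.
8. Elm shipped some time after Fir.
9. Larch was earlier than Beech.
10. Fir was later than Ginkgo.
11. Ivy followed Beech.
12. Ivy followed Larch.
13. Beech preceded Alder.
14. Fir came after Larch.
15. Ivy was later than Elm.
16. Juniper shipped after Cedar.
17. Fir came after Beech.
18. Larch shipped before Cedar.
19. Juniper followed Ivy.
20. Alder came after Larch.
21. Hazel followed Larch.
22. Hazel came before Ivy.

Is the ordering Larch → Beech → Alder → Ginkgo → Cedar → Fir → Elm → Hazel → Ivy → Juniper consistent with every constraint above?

yes

Check each stated constraint against the proposed order — e.g. Larch is ahead of Ivy; Beech is ahead of Juniper. Every pair is in the required order; nothing is violated.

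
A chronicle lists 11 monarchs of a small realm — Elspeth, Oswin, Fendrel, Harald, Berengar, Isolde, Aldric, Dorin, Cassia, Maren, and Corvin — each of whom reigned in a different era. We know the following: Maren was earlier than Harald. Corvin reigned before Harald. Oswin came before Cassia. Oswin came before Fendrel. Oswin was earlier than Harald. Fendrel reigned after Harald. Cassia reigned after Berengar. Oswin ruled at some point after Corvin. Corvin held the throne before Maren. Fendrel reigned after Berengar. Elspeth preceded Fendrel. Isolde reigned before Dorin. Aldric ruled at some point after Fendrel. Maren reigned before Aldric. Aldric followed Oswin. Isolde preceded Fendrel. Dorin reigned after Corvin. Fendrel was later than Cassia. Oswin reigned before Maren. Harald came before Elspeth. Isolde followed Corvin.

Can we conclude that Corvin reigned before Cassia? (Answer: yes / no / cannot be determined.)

Chain the constraints: Corvin → Oswin → Cassia. Each link is directly stated, so Corvin comes before Cassia.

yes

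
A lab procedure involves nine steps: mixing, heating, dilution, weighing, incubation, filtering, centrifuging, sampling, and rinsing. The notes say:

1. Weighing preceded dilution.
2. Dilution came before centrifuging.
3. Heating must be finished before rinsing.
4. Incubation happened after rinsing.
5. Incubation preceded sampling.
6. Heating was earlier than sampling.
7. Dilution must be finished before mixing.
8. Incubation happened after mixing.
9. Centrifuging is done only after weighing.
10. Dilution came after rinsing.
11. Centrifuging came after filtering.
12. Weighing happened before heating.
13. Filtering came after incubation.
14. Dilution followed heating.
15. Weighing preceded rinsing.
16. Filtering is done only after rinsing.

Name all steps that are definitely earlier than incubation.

dilution, heating, mixing, rinsing, weighing

Directly stated before incubation: mixing and rinsing.
Dilution reaches incubation via dilution → mixing → incubation.
Heating reaches incubation via heating → rinsing → incubation.
Weighing reaches incubation via weighing → rinsing → incubation.
No chain forces filtering (or any of the others) ahead of incubation.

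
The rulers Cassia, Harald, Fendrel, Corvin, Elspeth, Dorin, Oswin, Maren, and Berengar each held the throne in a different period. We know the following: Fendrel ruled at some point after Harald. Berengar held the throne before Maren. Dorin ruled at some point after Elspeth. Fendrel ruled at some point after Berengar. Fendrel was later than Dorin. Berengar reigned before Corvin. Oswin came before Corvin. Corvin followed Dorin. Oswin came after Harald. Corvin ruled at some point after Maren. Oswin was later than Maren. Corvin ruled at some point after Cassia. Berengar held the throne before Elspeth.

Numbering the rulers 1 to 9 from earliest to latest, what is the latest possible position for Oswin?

8

Oswin must come before Corvin — 1 ruler forced after them.
Everything else can be placed before Oswin in some valid order, so Oswin can sit as late as position 9 − 1 = 8.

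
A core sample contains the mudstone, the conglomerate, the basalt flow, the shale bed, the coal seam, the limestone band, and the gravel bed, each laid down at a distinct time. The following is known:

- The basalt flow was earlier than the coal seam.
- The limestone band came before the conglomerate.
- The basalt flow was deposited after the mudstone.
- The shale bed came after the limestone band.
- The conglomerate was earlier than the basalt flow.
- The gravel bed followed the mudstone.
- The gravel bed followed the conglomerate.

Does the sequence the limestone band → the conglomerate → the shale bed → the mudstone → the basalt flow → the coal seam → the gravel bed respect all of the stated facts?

Check each stated constraint against the proposed order — e.g. the conglomerate is ahead of the basalt flow; the conglomerate is ahead of the gravel bed. Every pair is in the required order; nothing is violated.

yes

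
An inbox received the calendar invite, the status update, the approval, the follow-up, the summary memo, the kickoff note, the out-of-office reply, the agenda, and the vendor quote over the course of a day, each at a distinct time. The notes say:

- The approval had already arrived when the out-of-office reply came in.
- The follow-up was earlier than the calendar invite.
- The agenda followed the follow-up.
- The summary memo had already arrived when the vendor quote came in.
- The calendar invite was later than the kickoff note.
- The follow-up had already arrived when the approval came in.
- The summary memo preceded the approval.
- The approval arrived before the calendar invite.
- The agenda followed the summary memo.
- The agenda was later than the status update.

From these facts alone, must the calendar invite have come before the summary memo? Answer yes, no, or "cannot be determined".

Tracing the constraints gives the summary memo → the approval → the calendar invite, so the summary memo must come before the calendar invite.
That means the calendar invite cannot be before the summary memo.

no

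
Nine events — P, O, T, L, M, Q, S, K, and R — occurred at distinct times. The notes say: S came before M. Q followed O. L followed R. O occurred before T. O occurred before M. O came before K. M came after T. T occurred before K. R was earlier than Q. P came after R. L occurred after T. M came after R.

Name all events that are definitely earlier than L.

O, R, T

Directly stated before L: R and T.
O reaches L via O → T → L.
No chain forces M (or any of the others) ahead of L.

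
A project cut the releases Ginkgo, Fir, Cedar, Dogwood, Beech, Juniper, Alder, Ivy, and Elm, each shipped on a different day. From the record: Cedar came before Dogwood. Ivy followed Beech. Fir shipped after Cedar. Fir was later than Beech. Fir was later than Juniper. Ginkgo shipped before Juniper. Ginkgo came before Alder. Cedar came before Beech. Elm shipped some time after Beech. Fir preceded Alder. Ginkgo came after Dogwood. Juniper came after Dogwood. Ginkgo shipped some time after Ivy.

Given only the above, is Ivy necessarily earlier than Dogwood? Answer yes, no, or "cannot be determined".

cannot be determined

No chain of stated constraints runs from Ivy to Dogwood, and none runs from Dogwood to Ivy either.
So the relative order of Ivy and Dogwood is not fixed by the given facts.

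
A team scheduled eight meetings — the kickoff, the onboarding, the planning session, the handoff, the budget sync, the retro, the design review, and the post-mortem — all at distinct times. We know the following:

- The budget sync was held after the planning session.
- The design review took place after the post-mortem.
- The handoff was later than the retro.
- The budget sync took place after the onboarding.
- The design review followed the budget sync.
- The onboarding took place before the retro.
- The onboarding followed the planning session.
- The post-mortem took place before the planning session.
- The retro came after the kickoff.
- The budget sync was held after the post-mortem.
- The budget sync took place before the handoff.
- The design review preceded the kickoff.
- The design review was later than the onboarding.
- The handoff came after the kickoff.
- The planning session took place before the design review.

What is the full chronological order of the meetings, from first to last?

The constraints fix every adjacent pair, so only one ordering works:
the post-mortem → the planning session → the onboarding → the budget sync → the design review → the kickoff → the retro → the handoff.

the post-mortem, the planning session, the onboarding, the budget sync, the design review, the kickoff, the retro, the handoff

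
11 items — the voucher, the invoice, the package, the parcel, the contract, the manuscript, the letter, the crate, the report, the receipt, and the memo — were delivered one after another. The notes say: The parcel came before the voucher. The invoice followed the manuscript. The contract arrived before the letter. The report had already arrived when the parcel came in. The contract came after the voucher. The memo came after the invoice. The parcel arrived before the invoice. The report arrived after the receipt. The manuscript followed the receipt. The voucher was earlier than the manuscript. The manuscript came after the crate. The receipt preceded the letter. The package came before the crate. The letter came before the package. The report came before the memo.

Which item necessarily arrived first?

the receipt

The receipt has a chain of constraints placing it before every other item, so the receipt must be first.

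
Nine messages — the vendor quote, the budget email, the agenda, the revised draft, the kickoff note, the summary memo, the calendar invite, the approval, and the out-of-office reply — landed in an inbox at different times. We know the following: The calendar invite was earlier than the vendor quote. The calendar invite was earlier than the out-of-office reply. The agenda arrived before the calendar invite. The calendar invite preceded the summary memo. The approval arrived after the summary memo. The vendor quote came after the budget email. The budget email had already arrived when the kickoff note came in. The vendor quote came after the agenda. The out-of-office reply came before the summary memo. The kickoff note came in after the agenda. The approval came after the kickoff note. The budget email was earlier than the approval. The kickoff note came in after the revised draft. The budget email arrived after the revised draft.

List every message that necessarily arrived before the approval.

the agenda, the budget email, the calendar invite, the kickoff note, the out-of-office reply, the revised draft, the summary memo

Directly stated before the approval: the budget email, the kickoff note, and the summary memo.
The agenda reaches the approval via the agenda → the kickoff note → the approval.
The calendar invite reaches the approval via the calendar invite → the summary memo → the approval.
The out-of-office reply reaches the approval via the out-of-office reply → the summary memo → the approval.
Likewise the revised draft reaches the approval by chaining the stated constraints.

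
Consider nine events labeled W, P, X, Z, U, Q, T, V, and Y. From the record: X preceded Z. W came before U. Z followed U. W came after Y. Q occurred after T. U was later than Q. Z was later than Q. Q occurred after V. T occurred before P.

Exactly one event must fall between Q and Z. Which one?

Tracing the constraints gives Q → U → Z, so U sits after Q and before Z.
No other event is forced both after Q and before Z.

U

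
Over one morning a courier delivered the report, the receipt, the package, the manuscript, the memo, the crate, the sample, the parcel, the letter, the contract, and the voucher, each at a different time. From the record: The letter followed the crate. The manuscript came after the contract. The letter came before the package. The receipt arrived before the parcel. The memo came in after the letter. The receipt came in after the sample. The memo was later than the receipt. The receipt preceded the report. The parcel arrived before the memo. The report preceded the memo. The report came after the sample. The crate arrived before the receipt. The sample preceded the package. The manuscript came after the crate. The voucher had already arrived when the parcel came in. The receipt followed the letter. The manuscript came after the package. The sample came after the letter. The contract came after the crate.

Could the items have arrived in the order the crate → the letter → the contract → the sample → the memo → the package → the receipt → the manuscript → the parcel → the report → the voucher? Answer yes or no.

The constraints require the report before the memo, but in the proposed sequence the memo appears ahead of the report. That one violation is enough.

no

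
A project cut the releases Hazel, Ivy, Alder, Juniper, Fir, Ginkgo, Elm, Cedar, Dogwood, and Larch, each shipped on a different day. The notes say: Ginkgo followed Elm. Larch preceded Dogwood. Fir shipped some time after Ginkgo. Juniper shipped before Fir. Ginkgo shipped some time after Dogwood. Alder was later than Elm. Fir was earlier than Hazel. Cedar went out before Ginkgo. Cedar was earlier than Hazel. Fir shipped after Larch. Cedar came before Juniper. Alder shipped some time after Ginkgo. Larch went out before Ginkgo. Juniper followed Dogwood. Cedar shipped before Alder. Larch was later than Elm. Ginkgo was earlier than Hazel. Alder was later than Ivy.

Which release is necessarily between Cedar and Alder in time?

Tracing the constraints gives Cedar → Ginkgo → Alder, so Ginkgo sits after Cedar and before Alder.
No other release is forced both after Cedar and before Alder.

Ginkgo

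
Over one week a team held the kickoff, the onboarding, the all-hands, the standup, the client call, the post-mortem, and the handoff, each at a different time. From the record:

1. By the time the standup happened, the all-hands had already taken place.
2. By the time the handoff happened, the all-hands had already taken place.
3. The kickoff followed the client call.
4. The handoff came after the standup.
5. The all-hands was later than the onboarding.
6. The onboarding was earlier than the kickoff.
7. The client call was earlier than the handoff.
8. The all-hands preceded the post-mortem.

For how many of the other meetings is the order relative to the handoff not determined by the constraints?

2

Forced before the handoff: the all-hands, the client call, the onboarding, and the standup.
That leaves the kickoff and the post-mortem with no forced order relative to the handoff — 2.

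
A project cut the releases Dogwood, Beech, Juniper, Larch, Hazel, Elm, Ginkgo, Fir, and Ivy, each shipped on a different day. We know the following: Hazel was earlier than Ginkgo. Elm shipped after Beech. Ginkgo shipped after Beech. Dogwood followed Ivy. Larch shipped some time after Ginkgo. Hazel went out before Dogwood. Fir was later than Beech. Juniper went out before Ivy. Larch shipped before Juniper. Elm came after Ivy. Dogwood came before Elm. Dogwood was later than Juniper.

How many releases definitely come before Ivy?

Directly stated before Ivy: Juniper.
Beech reaches Ivy via Beech → Ginkgo → Larch → Juniper → Ivy.
Ginkgo reaches Ivy via Ginkgo → Larch → Juniper → Ivy.
Hazel reaches Ivy via Hazel → Ginkgo → Larch → Juniper → Ivy.
Likewise Larch reaches Ivy by chaining the stated constraints.
That's Beech, Ginkgo, Hazel, Juniper, and Larch — 5 in all.

5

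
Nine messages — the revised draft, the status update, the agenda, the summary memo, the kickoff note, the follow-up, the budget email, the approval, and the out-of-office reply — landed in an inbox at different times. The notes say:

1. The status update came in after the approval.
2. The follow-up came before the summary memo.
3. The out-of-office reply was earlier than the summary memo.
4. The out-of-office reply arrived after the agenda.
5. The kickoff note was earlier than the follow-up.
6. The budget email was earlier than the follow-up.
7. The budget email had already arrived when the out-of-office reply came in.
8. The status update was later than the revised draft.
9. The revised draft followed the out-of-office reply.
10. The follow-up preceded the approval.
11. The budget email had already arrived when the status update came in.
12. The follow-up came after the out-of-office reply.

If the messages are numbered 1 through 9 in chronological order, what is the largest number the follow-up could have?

The follow-up must come before the approval, the status update, and the summary memo — 3 messages forced after it.
Everything else can be placed before the follow-up in some valid order, so the follow-up can sit as late as position 9 − 3 = 6.

6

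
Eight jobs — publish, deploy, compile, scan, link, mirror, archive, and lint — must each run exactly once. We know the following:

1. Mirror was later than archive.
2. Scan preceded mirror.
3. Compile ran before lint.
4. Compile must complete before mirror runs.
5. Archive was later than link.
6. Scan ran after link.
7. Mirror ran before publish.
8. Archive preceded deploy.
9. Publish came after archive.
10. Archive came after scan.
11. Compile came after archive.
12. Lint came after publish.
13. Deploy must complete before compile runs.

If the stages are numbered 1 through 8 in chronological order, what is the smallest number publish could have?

Archive, compile, deploy, link, mirror, and scan must all come before publish — 6 forced predecessors.
Nothing else is forced ahead of publish, so its earliest slot is position 6 + 1 = 7.

7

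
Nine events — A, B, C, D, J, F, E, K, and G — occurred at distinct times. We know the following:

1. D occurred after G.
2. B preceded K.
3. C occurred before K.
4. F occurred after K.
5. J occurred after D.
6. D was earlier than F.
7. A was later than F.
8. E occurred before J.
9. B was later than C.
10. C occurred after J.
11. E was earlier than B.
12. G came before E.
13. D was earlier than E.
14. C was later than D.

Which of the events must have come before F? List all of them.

B, C, D, E, G, J, K

Directly stated before F: D and K.
B reaches F via B → K → F.
C reaches F via C → K → F.
E reaches F via E → B → K → F.
Likewise G and J each reach F by chaining the stated constraints.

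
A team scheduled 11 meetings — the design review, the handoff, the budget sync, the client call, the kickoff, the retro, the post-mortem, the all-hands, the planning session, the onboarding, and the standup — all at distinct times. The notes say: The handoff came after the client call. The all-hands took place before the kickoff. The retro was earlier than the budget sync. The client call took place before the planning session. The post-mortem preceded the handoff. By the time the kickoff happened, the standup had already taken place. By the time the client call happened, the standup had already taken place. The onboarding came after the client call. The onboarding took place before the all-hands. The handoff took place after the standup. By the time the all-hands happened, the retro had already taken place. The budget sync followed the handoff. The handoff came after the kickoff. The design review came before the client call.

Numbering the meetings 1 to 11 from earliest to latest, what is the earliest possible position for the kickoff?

The all-hands, the client call, the design review, the onboarding, the retro, and the standup must all come before the kickoff — 6 forced predecessors.
Nothing else is forced ahead of the kickoff, so its earliest slot is position 6 + 1 = 7.

7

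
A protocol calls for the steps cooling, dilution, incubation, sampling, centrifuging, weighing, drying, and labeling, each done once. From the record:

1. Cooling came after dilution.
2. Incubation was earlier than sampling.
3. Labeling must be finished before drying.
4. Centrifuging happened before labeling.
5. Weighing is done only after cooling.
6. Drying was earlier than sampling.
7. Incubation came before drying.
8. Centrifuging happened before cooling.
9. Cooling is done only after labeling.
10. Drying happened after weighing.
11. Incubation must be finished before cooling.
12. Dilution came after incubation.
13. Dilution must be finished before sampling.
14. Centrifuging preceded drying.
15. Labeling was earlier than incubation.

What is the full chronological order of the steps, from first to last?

centrifuging, labeling, incubation, dilution, cooling, weighing, drying, sampling

The constraints fix every adjacent pair, so only one ordering works:
centrifuging → labeling → incubation → dilution → cooling → weighing → drying → sampling.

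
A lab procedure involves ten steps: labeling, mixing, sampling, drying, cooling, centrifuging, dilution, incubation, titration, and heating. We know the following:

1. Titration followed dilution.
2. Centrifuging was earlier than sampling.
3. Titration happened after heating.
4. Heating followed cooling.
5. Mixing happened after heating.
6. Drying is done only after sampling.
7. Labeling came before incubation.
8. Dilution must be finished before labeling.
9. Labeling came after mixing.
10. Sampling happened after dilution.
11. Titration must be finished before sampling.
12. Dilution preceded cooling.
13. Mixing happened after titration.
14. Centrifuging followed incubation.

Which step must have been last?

Every other step has a chain of constraints placing it before drying, so drying is last.

drying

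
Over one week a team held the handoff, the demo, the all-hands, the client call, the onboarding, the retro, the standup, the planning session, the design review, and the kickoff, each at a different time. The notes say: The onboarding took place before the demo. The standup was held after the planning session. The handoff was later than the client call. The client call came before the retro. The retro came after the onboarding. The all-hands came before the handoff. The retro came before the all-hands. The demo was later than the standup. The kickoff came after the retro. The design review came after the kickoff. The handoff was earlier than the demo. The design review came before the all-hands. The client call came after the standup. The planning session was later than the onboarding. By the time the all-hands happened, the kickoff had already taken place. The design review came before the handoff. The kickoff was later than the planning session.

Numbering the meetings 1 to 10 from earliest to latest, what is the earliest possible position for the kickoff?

The client call, the onboarding, the planning session, the retro, and the standup must all come before the kickoff — 5 forced predecessors.
Nothing else is forced ahead of the kickoff, so its earliest slot is position 5 + 1 = 6.

6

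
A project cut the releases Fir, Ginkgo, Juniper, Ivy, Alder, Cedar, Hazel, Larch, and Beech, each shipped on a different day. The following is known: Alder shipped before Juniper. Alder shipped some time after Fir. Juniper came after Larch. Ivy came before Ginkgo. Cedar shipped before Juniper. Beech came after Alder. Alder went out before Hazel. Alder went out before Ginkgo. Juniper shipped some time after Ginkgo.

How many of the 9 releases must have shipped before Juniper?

6

Directly stated before Juniper: Alder, Cedar, Ginkgo, and Larch.
Fir reaches Juniper via Fir → Alder → Juniper.
Ivy reaches Juniper via Ivy → Ginkgo → Juniper.
No chain forces Hazel (or any of the others) ahead of Juniper.
That's Alder, Cedar, Fir, Ginkgo, Ivy, and Larch — 6 in all.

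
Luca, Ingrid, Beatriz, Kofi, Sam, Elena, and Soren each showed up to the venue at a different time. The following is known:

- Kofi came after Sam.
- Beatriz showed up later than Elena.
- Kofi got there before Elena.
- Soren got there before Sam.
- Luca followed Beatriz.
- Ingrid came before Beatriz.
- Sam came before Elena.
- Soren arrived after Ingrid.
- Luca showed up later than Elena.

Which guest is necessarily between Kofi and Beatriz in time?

Elena

Tracing the constraints gives Kofi → Elena → Beatriz, so Elena sits after Kofi and before Beatriz.
No other guest is forced both after Kofi and before Beatriz.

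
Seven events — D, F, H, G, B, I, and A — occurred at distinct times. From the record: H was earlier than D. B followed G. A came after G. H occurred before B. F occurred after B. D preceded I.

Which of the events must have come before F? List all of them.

B, G, H

Directly stated before F: B.
G reaches F via G → B → F.
H reaches F via H → B → F.
No chain forces D (or any of the others) ahead of F.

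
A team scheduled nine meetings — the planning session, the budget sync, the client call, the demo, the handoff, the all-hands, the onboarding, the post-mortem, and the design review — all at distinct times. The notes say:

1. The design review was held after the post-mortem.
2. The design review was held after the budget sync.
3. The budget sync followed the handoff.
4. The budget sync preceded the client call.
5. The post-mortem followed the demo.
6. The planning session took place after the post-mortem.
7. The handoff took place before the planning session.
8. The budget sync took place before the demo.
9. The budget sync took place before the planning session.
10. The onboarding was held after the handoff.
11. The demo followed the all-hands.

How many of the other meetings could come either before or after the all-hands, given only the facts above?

4

Forced after the all-hands: the demo, the design review, the planning session, and the post-mortem.
That leaves the budget sync, the client call, the handoff, and the onboarding with no forced order relative to the all-hands — 4.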